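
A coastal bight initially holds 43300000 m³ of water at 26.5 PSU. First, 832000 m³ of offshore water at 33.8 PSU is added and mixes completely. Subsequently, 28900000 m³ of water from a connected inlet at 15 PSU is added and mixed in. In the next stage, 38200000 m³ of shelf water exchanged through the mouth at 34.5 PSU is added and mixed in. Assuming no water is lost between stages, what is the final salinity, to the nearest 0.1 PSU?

26.3 PSU

Total salt / total volume:
Initial salt = 43,300,000×26.5 = 1,147,450,000
After stage 1: salt = 1,147,450,000 + 832,000×33.8 = 1,175,571,600; volume = 44,132,000 m³; S = 26.638 PSU
After stage 2: salt = 1,175,571,600 + 28,900,000×15 = 1,609,071,600; volume = 73,032,000 m³; S = 22.032 PSU
After stage 3: salt = 1,609,071,600 + 38,200,000×34.5 = 2,926,971,600; volume = 111,232,000 m³
S = 2,926,971,600 / 111,232,000 = 26.3141 PSU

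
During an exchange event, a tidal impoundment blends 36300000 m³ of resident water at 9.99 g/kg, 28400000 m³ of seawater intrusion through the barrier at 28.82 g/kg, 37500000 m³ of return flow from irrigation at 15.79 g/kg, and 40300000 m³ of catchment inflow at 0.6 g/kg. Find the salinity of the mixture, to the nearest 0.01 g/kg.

12.61 g/kg

By conservation of dissolved salt,
salt = 36,300,000×9.99 + 28,400,000×28.82 + 37,500,000×15.79 + 40,300,000×0.6 = 362,637,000 + 818,488,000 + 592,125,000 + 24,180,000 = 1,797,430,000
volume = 36,300,000 + 28,400,000 + 37,500,000 + 40,300,000 = 142,500,000 m³
S = 1,797,430,000 / 142,500,000 = 12.6135 g/kg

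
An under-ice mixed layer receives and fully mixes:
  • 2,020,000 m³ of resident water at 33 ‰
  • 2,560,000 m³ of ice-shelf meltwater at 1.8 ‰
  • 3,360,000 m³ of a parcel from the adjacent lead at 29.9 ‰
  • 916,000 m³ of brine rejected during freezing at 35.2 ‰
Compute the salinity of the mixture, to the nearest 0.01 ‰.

Conserving salt mass:
salt = 2,020,000×33 + 2,560,000×1.8 + 3,360,000×29.9 + 916,000×35.2 = 66,660,000 + 4,608,000 + 100,464,000 + 32,243,200 = 203,975,200
volume = 2,020,000 + 2,560,000 + 3,360,000 + 916,000 = 8,856,000 m³
S = 203,975,200 / 8,856,000 = 23.0324 ‰

23.03 ‰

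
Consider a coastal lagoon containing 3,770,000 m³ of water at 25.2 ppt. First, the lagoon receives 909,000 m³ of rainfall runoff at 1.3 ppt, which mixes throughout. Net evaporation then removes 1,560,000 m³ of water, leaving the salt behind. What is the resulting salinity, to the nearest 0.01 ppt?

30.84 ppt

After mixing: salt = 3,770,000×25.2 + 909,000×1.3 = 96,185,700; volume = 4,679,000 m³
After evaporation: salt unchanged = 96,185,700; volume = 4,679,000 − 1,560,000 = 3,119,000 m³
S = 96,185,700 / 3,119,000 = 30.8386 ppt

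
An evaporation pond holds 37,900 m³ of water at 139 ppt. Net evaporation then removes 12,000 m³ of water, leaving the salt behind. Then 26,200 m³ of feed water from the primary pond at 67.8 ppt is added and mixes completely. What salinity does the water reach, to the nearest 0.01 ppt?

After evaporation: salt = 37,900×139 = 5,268,100; volume = 37,900 − 12,000 = 25,900 m³
After mixing: salt = 5,268,100 + 26,200×67.8 = 7,044,460; volume = 25,900 + 26,200 = 52,100 m³
S = 7,044,460 / 52,100 = 135.2104 ppt

135.21 ppt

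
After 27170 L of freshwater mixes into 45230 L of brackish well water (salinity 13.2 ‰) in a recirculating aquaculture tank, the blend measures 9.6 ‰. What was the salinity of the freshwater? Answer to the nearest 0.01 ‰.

Salt balance: 45,230×13.2 + 27,170×S = 72,400×9.6
597,036 + 27,170·S = 695,040
S = (695,040 − 597,036) / 27,170 = 3.6071 ‰

3.61 ‰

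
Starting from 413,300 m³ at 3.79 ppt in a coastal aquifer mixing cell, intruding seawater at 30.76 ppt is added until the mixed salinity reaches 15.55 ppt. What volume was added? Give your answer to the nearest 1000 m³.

320000 m³

Salt balance: 413,300×3.79 + V×30.76 = (413,300+V)×15.55
1,566,407 + 30.76V = 6,426,815 + 15.55V
4,860,408 = 15.21V
V = 319,553.45 m³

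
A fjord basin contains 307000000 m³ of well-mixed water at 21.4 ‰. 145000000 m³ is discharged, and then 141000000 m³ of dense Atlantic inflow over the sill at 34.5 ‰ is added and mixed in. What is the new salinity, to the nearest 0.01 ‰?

Remaining after removal: 162,000,000 m³ at 21.4 ‰ (salt = 3,466,800,000)
After addition: salt = 3,466,800,000 + 141,000,000×34.5 = 8,331,300,000; volume = 303,000,000 m³
S = 8,331,300,000 / 303,000,000 = 27.496 ‰

27.50 ‰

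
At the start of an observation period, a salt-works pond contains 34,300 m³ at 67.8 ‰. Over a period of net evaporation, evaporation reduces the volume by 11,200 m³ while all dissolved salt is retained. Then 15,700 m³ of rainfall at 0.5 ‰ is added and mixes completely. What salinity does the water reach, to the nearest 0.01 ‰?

After evaporation: salt = 34,300×67.8 = 2,325,540; volume = 34,300 − 11,200 = 23,100 m³
After mixing: salt = 2,325,540 + 15,700×0.5 = 2,333,390; volume = 23,100 + 15,700 = 38,800 m³
S = 2,333,390 / 38,800 = 60.1389 ‰

60.14 ‰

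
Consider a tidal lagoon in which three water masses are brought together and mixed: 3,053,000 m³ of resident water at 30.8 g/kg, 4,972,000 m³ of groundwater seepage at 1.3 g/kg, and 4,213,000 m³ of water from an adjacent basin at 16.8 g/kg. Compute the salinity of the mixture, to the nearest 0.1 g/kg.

Weighted by volume,
salt = 3,053,000×30.8 + 4,972,000×1.3 + 4,213,000×16.8 = 94,032,400 + 6,463,600 + 70,778,400 = 171,274,400
volume = 3,053,000 + 4,972,000 + 4,213,000 = 12,238,000 m³
S = 171,274,400 / 12,238,000 = 13.995 g/kg

14.0 g/kg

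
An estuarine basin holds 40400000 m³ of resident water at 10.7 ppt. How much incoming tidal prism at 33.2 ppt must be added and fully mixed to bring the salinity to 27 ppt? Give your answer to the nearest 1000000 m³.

106000000 m³

Salt balance: 40,400,000×10.7 + V×33.2 = (40,400,000+V)×27
432,280,000 + 33.2V = 1,090,800,000 + 27V
658,520,000 = 6.2V
V = 106,212,903.23 m³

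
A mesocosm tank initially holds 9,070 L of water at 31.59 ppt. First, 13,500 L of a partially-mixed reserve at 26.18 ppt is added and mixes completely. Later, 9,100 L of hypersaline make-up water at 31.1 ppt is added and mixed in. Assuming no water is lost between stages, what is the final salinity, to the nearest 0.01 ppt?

29.14 ppt

By conservation of dissolved salt,
Initial salt = 9,070×31.59 = 286,521.3
After stage 1: salt = 286,521.3 + 13,500×26.18 = 639,951.3; volume = 22,570 L; S = 28.354 ppt
After stage 2: salt = 639,951.3 + 9,100×31.1 = 922,961.3; volume = 31,670 L
S = 922,961.3 / 31,670 = 29.1431 ppt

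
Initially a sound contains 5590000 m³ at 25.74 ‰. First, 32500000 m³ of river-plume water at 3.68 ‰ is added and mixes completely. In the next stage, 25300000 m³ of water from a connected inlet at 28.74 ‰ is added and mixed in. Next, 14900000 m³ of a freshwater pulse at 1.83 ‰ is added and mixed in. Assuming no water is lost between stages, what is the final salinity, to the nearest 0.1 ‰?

Total salt / total volume:
Initial salt = 5,590,000×25.74 = 143,886,600
After stage 1: salt = 143,886,600 + 32,500,000×3.68 = 263,486,600; volume = 38,090,000 m³; S = 6.917 ‰
After stage 2: salt = 263,486,600 + 25,300,000×28.74 = 990,608,600; volume = 63,390,000 m³; S = 15.627 ‰
After stage 3: salt = 990,608,600 + 14,900,000×1.83 = 1,017,875,600; volume = 78,290,000 m³
S = 1,017,875,600 / 78,290,000 = 13.0013 ‰

13.0 ‰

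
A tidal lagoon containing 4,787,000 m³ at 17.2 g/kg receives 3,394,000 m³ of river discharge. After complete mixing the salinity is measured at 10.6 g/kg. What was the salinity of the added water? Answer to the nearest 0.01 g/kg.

1.29 g/kg

Salt balance: 4,787,000×17.2 + 3,394,000×S = 8,181,000×10.6
82,336,400 + 3,394,000·S = 86,718,600
S = (86,718,600 − 82,336,400) / 3,394,000 = 1.2912 g/kg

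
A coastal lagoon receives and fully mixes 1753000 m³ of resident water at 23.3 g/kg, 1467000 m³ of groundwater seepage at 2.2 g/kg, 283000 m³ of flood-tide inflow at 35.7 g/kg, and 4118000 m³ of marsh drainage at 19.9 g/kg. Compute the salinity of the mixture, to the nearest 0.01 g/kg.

Mass of salt is conserved:
salt = 1,753,000×23.3 + 1,467,000×2.2 + 283,000×35.7 + 4,118,000×19.9 = 40,844,900 + 3,227,400 + 10,103,100 + 81,948,200 = 136,123,600
volume = 1,753,000 + 1,467,000 + 283,000 + 4,118,000 = 7,621,000 m³
S = 136,123,600 / 7,621,000 = 17.8616 g/kg

17.86 g/kg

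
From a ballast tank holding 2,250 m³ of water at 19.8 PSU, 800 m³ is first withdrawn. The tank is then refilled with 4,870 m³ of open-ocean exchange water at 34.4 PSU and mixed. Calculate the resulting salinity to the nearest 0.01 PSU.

31.05 PSU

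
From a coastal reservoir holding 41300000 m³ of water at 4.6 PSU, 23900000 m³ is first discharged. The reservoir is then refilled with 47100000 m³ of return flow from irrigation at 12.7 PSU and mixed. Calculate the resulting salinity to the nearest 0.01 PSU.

Remaining after removal: 17,400,000 m³ at 4.6 PSU (salt = 80,040,000)
After addition: salt = 80,040,000 + 47,100,000×12.7 = 678,210,000; volume = 64,500,000 m³
S = 678,210,000 / 64,500,000 = 10.5149 PSU

10.51 PSU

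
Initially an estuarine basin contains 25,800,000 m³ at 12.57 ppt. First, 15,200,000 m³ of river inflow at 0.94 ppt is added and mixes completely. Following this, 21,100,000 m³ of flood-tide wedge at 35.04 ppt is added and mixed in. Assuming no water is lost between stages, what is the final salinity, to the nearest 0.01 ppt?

17.36 ppt

Weighted by volume,
Initial salt = 25,800,000×12.57 = 324,306,000
After stage 1: salt = 324,306,000 + 15,200,000×0.94 = 338,594,000; volume = 41,000,000 m³; S = 8.258 ppt
After stage 2: salt = 338,594,000 + 21,100,000×35.04 = 1,077,938,000; volume = 62,100,000 m³
S = 1,077,938,000 / 62,100,000 = 17.3581 ppt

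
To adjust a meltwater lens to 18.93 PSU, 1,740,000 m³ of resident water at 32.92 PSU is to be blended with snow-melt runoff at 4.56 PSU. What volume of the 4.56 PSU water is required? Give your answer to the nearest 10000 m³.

1690000 m³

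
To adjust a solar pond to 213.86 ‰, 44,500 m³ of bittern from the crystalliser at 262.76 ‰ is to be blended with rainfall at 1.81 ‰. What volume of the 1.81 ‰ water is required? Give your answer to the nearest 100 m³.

Salt balance: 44,500×262.76 + V×1.81 = (44,500+V)×213.86
11,692,820 + 1.81V = 9,516,770 + 213.86V
2,176,050 = 212.05V
V = 10,261.97 m³

10300 m³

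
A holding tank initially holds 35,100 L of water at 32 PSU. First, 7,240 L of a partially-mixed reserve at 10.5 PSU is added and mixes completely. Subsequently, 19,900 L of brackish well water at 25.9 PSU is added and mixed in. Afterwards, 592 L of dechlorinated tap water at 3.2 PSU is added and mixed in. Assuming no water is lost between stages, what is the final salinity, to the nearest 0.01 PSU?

27.32 PSU

Weighted by volume,
Initial salt = 35,100×32 = 1,123,200
After stage 1: salt = 1,123,200 + 7,240×10.5 = 1,199,220; volume = 42,340 L; S = 28.324 PSU
After stage 2: salt = 1,199,220 + 19,900×25.9 = 1,714,630; volume = 62,240 L; S = 27.549 PSU
After stage 3: salt = 1,714,630 + 592×3.2 = 1,716,524.4; volume = 62,832 L
S = 1,716,524.4 / 62,832 = 27.3193 PSU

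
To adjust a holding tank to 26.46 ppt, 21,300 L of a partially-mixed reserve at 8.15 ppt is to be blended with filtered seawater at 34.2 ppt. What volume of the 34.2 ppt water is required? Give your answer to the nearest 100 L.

50400 L

Salt balance: 21,300×8.15 + V×34.2 = (21,300+V)×26.46
173,595 + 34.2V = 563,598 + 26.46V
390,003 = 7.74V
V = 50,387.98 L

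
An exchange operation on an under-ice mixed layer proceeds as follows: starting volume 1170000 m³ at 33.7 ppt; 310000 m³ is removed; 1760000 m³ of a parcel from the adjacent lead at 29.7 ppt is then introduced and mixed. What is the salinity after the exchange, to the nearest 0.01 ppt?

Remaining after removal: 860,000 m³ at 33.7 ppt (salt = 28,982,000)
After addition: salt = 28,982,000 + 1,760,000×29.7 = 81,254,000; volume = 2,620,000 m³
S = 81,254,000 / 2,620,000 = 31.013 ppt

31.01 ppt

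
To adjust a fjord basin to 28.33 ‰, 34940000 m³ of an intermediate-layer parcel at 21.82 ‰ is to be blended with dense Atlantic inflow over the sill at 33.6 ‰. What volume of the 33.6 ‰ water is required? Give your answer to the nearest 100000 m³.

Salt balance: 34,940,000×21.82 + V×33.6 = (34,940,000+V)×28.33
762,390,800 + 33.6V = 989,850,200 + 28.33V
227,459,400 = 5.27V
V = 43,161,176.47 m³

43200000 m³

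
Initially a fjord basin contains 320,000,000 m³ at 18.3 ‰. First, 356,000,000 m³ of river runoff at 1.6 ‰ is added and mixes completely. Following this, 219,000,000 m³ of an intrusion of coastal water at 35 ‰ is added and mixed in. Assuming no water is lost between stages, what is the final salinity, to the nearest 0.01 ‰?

15.74 ‰

Total salt / total volume:
Initial salt = 320,000,000×18.3 = 5,856,000,000
After stage 1: salt = 5,856,000,000 + 356,000,000×1.6 = 6,425,600,000; volume = 676,000,000 m³; S = 9.505 ‰
After stage 2: salt = 6,425,600,000 + 219,000,000×35 = 14,090,600,000; volume = 895,000,000 m³
S = 14,090,600,000 / 895,000,000 = 15.7437 ‰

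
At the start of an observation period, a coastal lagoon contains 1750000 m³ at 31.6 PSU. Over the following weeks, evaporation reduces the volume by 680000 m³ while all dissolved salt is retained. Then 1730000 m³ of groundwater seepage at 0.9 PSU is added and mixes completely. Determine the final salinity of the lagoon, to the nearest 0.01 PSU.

After evaporation: salt = 1,750,000×31.6 = 55,300,000; volume = 1,750,000 − 680,000 = 1,070,000 m³
After mixing: salt = 55,300,000 + 1,730,000×0.9 = 56,857,000; volume = 1,070,000 + 1,730,000 = 2,800,000 m³
S = 56,857,000 / 2,800,000 = 20.3061 PSU

20.31 PSU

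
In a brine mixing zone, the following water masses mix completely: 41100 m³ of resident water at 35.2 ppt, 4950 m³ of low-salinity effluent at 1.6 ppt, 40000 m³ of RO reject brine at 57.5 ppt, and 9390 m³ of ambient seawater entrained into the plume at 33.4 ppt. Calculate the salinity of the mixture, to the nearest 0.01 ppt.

42.63 ppt

Mass of salt is conserved:
salt = 41,100×35.2 + 4,950×1.6 + 40,000×57.5 + 9,390×33.4 = 1,446,720 + 7,920 + 2,300,000 + 313,626 = 4,068,266
volume = 41,100 + 4,950 + 40,000 + 9,390 = 95,440 m³
S = 4,068,266 / 95,440 = 42.6264 ppt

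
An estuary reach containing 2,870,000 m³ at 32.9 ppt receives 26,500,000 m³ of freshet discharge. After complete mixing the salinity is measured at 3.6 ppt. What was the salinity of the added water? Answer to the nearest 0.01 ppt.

0.43 ppt

Salt balance: 2,870,000×32.9 + 26,500,000×S = 29,370,000×3.6
94,423,000 + 26,500,000·S = 105,732,000
S = (105,732,000 − 94,423,000) / 26,500,000 = 0.4268 ppt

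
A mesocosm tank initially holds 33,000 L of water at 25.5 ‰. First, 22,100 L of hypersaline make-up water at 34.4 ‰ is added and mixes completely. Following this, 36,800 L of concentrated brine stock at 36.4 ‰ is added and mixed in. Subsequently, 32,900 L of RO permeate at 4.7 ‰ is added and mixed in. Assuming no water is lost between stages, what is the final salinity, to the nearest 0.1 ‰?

Mass of salt is conserved:
Initial salt = 33,000×25.5 = 841,500
After stage 1: salt = 841,500 + 22,100×34.4 = 1,601,740; volume = 55,100 L; S = 29.07 ‰
After stage 2: salt = 1,601,740 + 36,800×36.4 = 2,941,260; volume = 91,900 L; S = 32.005 ‰
After stage 3: salt = 2,941,260 + 32,900×4.7 = 3,095,890; volume = 124,800 L
S = 3,095,890 / 124,800 = 24.8068 ‰

24.8 ‰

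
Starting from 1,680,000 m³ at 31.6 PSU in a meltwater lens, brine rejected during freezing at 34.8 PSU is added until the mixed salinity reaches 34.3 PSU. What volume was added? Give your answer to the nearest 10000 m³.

9070000 m³

Salt balance: 1,680,000×31.6 + V×34.8 = (1,680,000+V)×34.3
53,088,000 + 34.8V = 57,624,000 + 34.3V
4,536,000 = 0.5V
V = 9,072,000 m³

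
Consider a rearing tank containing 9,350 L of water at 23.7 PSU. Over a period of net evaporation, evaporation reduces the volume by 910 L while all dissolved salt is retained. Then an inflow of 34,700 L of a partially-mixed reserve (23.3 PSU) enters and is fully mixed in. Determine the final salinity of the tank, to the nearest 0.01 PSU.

After evaporation: salt = 9,350×23.7 = 221,595; volume = 9,350 − 910 = 8,440 L
After mixing: salt = 221,595 + 34,700×23.3 = 1,030,105; volume = 8,440 + 34,700 = 43,140 L
S = 1,030,105 / 43,140 = 23.8782 PSU

23.88 PSU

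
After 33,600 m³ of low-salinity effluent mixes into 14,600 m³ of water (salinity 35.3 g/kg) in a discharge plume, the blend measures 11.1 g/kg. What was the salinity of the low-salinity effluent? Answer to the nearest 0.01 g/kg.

Salt balance: 14,600×35.3 + 33,600×S = 48,200×11.1
515,380 + 33,600·S = 535,020
S = (535,020 − 515,380) / 33,600 = 0.5845 g/kg

0.58 g/kg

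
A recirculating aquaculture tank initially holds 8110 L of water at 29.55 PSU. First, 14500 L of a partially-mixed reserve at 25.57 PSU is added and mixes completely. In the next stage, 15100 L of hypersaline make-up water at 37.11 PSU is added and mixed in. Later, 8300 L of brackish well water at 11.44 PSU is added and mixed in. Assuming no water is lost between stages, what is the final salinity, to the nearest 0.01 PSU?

27.51 PSU

Weighted by volume,
Initial salt = 8,110×29.55 = 239,650.5
After stage 1: salt = 239,650.5 + 14,500×25.57 = 610,415.5; volume = 22,610 L; S = 26.998 PSU
After stage 2: salt = 610,415.5 + 15,100×37.11 = 1,170,776.5; volume = 37,710 L; S = 31.047 PSU
After stage 3: salt = 1,170,776.5 + 8,300×11.44 = 1,265,728.5; volume = 46,010 L
S = 1,265,728.5 / 46,010 = 27.5099 PSU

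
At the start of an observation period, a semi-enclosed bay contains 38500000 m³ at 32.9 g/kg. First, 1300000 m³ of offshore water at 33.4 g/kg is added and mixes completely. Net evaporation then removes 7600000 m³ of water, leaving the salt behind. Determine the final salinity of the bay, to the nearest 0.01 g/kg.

After mixing: salt = 38,500,000×32.9 + 1,300,000×33.4 = 1,310,070,000; volume = 39,800,000 m³
After evaporation: salt unchanged = 1,310,070,000; volume = 39,800,000 − 7,600,000 = 32,200,000 m³
S = 1,310,070,000 / 32,200,000 = 40.6854 g/kg

40.69 g/kg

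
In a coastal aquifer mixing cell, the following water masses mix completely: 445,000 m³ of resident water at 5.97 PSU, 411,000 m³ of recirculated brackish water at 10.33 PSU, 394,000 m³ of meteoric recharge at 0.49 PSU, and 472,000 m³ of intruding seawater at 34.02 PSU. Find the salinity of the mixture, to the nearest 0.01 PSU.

Mass of salt is conserved:
salt = 445,000×5.97 + 411,000×10.33 + 394,000×0.49 + 472,000×34.02 = 2,656,650 + 4,245,630 + 193,060 + 16,057,440 = 23,152,780
volume = 445,000 + 411,000 + 394,000 + 472,000 = 1,722,000 m³
S = 23,152,780 / 1,722,000 = 13.4453 PSU

13.45 PSU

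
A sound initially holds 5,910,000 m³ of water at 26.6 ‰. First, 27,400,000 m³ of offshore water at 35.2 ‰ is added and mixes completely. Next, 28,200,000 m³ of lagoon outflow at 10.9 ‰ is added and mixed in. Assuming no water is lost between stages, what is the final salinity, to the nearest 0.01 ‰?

23.23 ‰

Weighted by volume,
Initial salt = 5,910,000×26.6 = 157,206,000
After stage 1: salt = 157,206,000 + 27,400,000×35.2 = 1,121,686,000; volume = 33,310,000 m³; S = 33.674 ‰
After stage 2: salt = 1,121,686,000 + 28,200,000×10.9 = 1,429,066,000; volume = 61,510,000 m³
S = 1,429,066,000 / 61,510,000 = 23.2331 ‰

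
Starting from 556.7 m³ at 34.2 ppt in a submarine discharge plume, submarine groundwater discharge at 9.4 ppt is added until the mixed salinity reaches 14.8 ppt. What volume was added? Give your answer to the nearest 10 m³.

2000 m³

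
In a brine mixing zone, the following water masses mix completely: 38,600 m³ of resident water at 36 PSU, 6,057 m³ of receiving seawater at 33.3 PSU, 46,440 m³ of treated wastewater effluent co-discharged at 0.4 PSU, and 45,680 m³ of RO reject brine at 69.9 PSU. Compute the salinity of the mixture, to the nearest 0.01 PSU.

Mass of salt is conserved:
salt = 38,600×36 + 6,057×33.3 + 46,440×0.4 + 45,680×69.9 = 1,389,600 + 201,698.1 + 18,576 + 3,193,032 = 4,802,906.1
volume = 38,600 + 6,057 + 46,440 + 45,680 = 136,777 m³
S = 4,802,906.1 / 136,777 = 35.1149 PSU

35.11 PSU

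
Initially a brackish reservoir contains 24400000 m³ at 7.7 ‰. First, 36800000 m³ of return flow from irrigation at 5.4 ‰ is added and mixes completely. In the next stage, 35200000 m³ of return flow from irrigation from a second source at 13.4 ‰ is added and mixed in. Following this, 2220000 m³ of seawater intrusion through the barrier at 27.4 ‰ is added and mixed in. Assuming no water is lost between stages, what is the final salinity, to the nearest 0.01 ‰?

9.32 ‰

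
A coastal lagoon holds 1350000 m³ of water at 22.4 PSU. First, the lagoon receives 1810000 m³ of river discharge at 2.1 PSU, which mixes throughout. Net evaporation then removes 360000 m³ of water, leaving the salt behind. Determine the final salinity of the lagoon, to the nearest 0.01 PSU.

After mixing: salt = 1,350,000×22.4 + 1,810,000×2.1 = 34,041,000; volume = 3,160,000 m³
After evaporation: salt unchanged = 34,041,000; volume = 3,160,000 − 360,000 = 2,800,000 m³
S = 34,041,000 / 2,800,000 = 12.1575 PSU

12.16 PSU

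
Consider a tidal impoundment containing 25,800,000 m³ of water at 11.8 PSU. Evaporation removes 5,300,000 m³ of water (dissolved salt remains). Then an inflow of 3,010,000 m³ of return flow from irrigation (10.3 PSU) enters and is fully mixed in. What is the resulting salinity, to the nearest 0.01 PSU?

14.27 PSU

After evaporation: salt = 25,800,000×11.8 = 304,440,000; volume = 25,800,000 − 5,300,000 = 20,500,000 m³
After mixing: salt = 304,440,000 + 3,010,000×10.3 = 335,443,000; volume = 20,500,000 + 3,010,000 = 23,510,000 m³
S = 335,443,000 / 23,510,000 = 14.2681 PSU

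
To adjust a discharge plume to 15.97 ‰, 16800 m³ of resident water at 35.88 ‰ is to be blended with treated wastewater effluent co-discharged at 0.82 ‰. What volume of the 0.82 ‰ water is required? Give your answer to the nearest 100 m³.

22100 m³

Salt balance: 16,800×35.88 + V×0.82 = (16,800+V)×15.97
602,784 + 0.82V = 268,296 + 15.97V
334,488 = 15.15V
V = 22,078.42 m³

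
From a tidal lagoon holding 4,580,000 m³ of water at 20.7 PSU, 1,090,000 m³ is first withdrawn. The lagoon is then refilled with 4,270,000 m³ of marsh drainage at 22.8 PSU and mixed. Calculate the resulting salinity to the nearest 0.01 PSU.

21.86 PSU

Remaining after removal: 3,490,000 m³ at 20.7 PSU (salt = 72,243,000)
After addition: salt = 72,243,000 + 4,270,000×22.8 = 169,599,000; volume = 7,760,000 m³
S = 169,599,000 / 7,760,000 = 21.8555 PSU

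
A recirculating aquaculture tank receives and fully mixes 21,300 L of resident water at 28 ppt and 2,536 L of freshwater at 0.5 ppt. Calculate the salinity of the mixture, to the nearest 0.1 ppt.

25.1 ppt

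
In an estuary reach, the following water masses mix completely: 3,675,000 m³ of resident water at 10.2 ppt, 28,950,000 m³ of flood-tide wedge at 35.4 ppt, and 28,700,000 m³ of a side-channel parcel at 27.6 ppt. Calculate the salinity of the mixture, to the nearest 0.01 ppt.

Conserving salt mass:
salt = 3,675,000×10.2 + 28,950,000×35.4 + 28,700,000×27.6 = 37,485,000 + 1,024,830,000 + 792,120,000 = 1,854,435,000
volume = 3,675,000 + 28,950,000 + 28,700,000 = 61,325,000 m³
S = 1,854,435,000 / 61,325,000 = 30.2395 ppt

30.24 ppt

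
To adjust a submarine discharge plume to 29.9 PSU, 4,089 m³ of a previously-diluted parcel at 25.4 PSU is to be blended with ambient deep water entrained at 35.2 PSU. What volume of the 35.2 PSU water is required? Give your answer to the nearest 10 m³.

3470 m³

Salt balance: 4,089×25.4 + V×35.2 = (4,089+V)×29.9
103,860.6 + 35.2V = 122,261.1 + 29.9V
18,400.5 = 5.3V
V = 3,471.79 m³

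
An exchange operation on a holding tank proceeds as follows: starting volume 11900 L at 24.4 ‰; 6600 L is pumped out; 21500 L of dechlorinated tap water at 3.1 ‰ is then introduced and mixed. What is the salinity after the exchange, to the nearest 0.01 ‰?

7.31 ‰

Remaining after removal: 5,300 L at 24.4 ‰ (salt = 129,320)
After addition: salt = 129,320 + 21,500×3.1 = 195,970; volume = 26,800 L
S = 195,970 / 26,800 = 7.3123 ‰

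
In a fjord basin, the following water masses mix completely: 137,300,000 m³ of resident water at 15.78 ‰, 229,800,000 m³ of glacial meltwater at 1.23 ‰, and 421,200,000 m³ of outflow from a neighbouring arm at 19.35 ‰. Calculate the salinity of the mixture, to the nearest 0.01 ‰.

13.45 ‰

By conservation of dissolved salt,
salt = 137,300,000×15.78 + 229,800,000×1.23 + 421,200,000×19.35 = 2,166,594,000 + 282,654,000 + 8,150,220,000 = 10,599,468,000
volume = 137,300,000 + 229,800,000 + 421,200,000 = 788,300,000 m³
S = 10,599,468,000 / 788,300,000 = 13.446 ‰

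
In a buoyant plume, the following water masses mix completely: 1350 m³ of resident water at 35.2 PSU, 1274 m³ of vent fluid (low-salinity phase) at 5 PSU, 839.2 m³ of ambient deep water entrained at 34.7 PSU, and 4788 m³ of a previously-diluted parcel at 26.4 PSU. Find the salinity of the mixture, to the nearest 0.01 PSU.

25.38 PSU

Weighted by volume,
salt = 1,350×35.2 + 1,274×5 + 839.2×34.7 + 4,788×26.4 = 47,520 + 6,370 + 29,120.24 + 126,403.2 = 209,413.44
volume = 1,350 + 1,274 + 839.2 + 4,788 = 8,251.2 m³
S = 209,413.44 / 8,251.2 = 25.3798 PSU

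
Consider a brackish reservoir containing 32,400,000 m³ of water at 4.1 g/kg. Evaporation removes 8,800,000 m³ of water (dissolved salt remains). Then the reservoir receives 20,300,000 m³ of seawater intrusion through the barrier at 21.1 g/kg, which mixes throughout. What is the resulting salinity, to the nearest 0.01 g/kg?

12.78 g/kg

After evaporation: salt = 32,400,000×4.1 = 132,840,000; volume = 32,400,000 − 8,800,000 = 23,600,000 m³
After mixing: salt = 132,840,000 + 20,300,000×21.1 = 561,170,000; volume = 23,600,000 + 20,300,000 = 43,900,000 m³
S = 561,170,000 / 43,900,000 = 12.7829 g/kg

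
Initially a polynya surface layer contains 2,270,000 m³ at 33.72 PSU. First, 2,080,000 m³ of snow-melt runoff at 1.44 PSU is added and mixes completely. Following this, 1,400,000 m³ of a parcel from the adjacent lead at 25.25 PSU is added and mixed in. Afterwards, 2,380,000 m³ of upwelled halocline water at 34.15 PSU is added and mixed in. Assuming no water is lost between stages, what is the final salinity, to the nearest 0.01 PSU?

Salt balance:
Initial salt = 2,270,000×33.72 = 76,544,400
After stage 1: salt = 76,544,400 + 2,080,000×1.44 = 79,539,600; volume = 4,350,000 m³; S = 18.285 PSU
After stage 2: salt = 79,539,600 + 1,400,000×25.25 = 114,889,600; volume = 5,750,000 m³; S = 19.981 PSU
After stage 3: salt = 114,889,600 + 2,380,000×34.15 = 196,166,600; volume = 8,130,000 m³
S = 196,166,600 / 8,130,000 = 24.1287 PSU

24.13 PSU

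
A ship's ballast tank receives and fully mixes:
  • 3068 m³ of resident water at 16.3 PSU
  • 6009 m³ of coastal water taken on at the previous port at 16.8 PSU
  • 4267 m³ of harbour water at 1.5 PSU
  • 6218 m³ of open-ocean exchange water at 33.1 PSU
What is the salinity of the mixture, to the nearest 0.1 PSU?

Salt balance:
salt = 3,068×16.3 + 6,009×16.8 + 4,267×1.5 + 6,218×33.1 = 50,008.4 + 100,951.2 + 6,400.5 + 205,815.8 = 363,175.9
volume = 3,068 + 6,009 + 4,267 + 6,218 = 19,562 m³
S = 363,175.9 / 19,562 = 18.565 PSU

18.6 PSU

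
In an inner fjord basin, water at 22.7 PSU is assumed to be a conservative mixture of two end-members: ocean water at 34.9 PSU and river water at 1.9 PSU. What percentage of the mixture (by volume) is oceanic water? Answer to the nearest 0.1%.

63.0%

Let g be the oceanic fraction. Salt balance per unit volume:
g×34.9 + (1−g)×1.9 = 22.7
g = (22.7 − 1.9) / (34.9 − 1.9) = 20.8/33 = 0.6303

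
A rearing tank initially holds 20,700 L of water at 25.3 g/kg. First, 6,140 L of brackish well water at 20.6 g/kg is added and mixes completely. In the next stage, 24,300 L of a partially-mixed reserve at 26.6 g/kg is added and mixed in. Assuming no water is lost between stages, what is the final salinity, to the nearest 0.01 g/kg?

Salt balance:
Initial salt = 20,700×25.3 = 523,710
After stage 1: salt = 523,710 + 6,140×20.6 = 650,194; volume = 26,840 L; S = 24.225 g/kg
After stage 2: salt = 650,194 + 24,300×26.6 = 1,296,574; volume = 51,140 L
S = 1,296,574 / 51,140 = 25.3534 g/kg

25.35 g/kg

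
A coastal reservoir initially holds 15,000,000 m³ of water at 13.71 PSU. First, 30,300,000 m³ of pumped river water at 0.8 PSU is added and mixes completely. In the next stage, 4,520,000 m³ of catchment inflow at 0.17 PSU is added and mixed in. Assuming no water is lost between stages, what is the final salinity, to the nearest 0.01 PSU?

4.63 PSU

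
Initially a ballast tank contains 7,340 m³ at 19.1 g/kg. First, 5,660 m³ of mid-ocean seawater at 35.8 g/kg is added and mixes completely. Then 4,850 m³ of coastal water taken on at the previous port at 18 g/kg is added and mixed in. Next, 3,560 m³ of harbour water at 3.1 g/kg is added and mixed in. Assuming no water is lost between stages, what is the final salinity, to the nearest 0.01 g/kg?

By conservation of dissolved salt,
Initial salt = 7,340×19.1 = 140,194
After stage 1: salt = 140,194 + 5,660×35.8 = 342,822; volume = 13,000 m³; S = 26.371 g/kg
After stage 2: salt = 342,822 + 4,850×18 = 430,122; volume = 17,850 m³; S = 24.096 g/kg
After stage 3: salt = 430,122 + 3,560×3.1 = 441,158; volume = 21,410 m³
S = 441,158 / 21,410 = 20.6052 g/kg

20.61 g/kg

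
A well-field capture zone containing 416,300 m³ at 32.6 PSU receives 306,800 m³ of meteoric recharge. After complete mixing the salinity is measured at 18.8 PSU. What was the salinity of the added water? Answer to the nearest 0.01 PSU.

Salt balance: 416,300×32.6 + 306,800×S = 723,100×18.8
13,571,380 + 306,800·S = 13,594,280
S = (13,594,280 − 13,571,380) / 306,800 = 0.0746 PSU

0.07 PSU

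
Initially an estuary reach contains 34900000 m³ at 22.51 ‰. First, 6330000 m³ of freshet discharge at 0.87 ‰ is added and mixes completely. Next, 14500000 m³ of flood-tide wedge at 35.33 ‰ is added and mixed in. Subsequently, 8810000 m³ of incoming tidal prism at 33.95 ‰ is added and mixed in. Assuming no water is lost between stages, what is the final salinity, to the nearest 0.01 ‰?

Mass of salt is conserved:
Initial salt = 34,900,000×22.51 = 785,599,000
After stage 1: salt = 785,599,000 + 6,330,000×0.87 = 791,106,100; volume = 41,230,000 m³; S = 19.188 ‰
After stage 2: salt = 791,106,100 + 14,500,000×35.33 = 1,303,391,100; volume = 55,730,000 m³; S = 23.388 ‰
After stage 3: salt = 1,303,391,100 + 8,810,000×33.95 = 1,602,490,600; volume = 64,540,000 m³
S = 1,602,490,600 / 64,540,000 = 24.8294 ‰

24.83 ‰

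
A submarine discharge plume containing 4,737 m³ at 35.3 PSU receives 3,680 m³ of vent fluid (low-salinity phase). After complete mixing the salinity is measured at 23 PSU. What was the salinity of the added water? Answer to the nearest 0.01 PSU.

Salt balance: 4,737×35.3 + 3,680×S = 8,417×23
167,216.1 + 3,680·S = 193,591
S = (193,591 − 167,216.1) / 3,680 = 7.1671 PSU

7.17 PSU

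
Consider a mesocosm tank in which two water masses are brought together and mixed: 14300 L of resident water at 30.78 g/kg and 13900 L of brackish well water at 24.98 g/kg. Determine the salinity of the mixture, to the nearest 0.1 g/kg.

27.9 g/kg

Weighted by volume,
salt = 14,300×30.78 + 13,900×24.98 = 440,154 + 347,222 = 787,376
volume = 14,300 + 13,900 = 28,200 L
S = 787,376 / 28,200 = 27.921 g/kg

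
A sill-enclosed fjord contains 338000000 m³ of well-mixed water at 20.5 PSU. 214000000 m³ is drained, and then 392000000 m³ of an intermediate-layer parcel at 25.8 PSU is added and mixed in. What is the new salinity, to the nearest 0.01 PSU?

24.53 PSU

Remaining after removal: 124,000,000 m³ at 20.5 PSU (salt = 2,542,000,000)
After addition: salt = 2,542,000,000 + 392,000,000×25.8 = 12,655,600,000; volume = 516,000,000 m³
S = 12,655,600,000 / 516,000,000 = 24.5264 PSU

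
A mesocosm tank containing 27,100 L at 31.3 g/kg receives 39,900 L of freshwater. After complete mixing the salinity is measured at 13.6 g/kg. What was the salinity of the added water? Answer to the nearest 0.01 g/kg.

Salt balance: 27,100×31.3 + 39,900×S = 67,000×13.6
848,230 + 39,900·S = 911,200
S = (911,200 − 848,230) / 39,900 = 1.5782 g/kg

1.58 g/kg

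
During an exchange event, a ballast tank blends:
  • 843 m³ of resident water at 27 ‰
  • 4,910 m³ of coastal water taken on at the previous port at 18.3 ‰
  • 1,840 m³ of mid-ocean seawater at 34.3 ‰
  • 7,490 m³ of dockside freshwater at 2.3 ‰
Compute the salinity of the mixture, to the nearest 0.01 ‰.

Weighted by volume,
salt = 843×27 + 4,910×18.3 + 1,840×34.3 + 7,490×2.3 = 22,761 + 89,853 + 63,112 + 17,227 = 192,953
volume = 843 + 4,910 + 1,840 + 7,490 = 15,083 m³
S = 192,953 / 15,083 = 12.7927 ‰

12.79 ‰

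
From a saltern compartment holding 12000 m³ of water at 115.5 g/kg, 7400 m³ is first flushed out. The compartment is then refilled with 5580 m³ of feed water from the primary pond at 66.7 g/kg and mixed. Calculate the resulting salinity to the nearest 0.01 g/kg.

88.75 g/kg

Remaining after removal: 4,600 m³ at 115.5 g/kg (salt = 531,300)
After addition: salt = 531,300 + 5,580×66.7 = 903,486; volume = 10,180 m³
S = 903,486 / 10,180 = 88.7511 g/kg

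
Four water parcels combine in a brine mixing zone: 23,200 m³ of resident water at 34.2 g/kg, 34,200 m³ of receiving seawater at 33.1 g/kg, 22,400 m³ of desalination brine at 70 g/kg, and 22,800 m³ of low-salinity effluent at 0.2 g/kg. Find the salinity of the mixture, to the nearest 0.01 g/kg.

34.09 g/kg

Total salt / total volume:
salt = 23,200×34.2 + 34,200×33.1 + 22,400×70 + 22,800×0.2 = 793,440 + 1,132,020 + 1,568,000 + 4,560 = 3,498,020
volume = 23,200 + 34,200 + 22,400 + 22,800 = 102,600 m³
S = 3,498,020 / 102,600 = 34.0938 g/kg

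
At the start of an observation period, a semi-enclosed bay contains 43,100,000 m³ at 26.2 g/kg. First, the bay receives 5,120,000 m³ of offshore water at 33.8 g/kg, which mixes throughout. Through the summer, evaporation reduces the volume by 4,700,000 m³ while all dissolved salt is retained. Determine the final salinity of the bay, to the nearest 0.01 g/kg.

29.92 g/kg

After mixing: salt = 43,100,000×26.2 + 5,120,000×33.8 = 1,302,276,000; volume = 48,220,000 m³
After evaporation: salt unchanged = 1,302,276,000; volume = 48,220,000 − 4,700,000 = 43,520,000 m³
S = 1,302,276,000 / 43,520,000 = 29.9236 g/kg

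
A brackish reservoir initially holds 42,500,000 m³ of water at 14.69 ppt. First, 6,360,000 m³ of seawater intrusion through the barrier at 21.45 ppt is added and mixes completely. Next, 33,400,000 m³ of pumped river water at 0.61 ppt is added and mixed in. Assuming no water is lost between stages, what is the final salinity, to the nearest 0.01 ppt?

9.50 ppt

Total salt / total volume:
Initial salt = 42,500,000×14.69 = 624,325,000
After stage 1: salt = 624,325,000 + 6,360,000×21.45 = 760,747,000; volume = 48,860,000 m³; S = 15.57 ppt
After stage 2: salt = 760,747,000 + 33,400,000×0.61 = 781,121,000; volume = 82,260,000 m³
S = 781,121,000 / 82,260,000 = 9.4958 ppt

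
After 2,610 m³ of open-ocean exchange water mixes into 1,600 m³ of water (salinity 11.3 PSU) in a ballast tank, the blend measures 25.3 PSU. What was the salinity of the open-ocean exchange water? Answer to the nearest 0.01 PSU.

Salt balance: 1,600×11.3 + 2,610×S = 4,210×25.3
18,080 + 2,610·S = 106,513
S = (106,513 − 18,080) / 2,610 = 33.8824 PSU

33.88 PSU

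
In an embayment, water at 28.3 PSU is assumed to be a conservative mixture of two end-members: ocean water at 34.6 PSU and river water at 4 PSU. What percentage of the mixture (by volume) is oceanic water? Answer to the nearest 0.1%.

Let g be the oceanic fraction. Salt balance per unit volume:
g×34.6 + (1−g)×4 = 28.3
g = (28.3 − 4) / (34.6 − 4) = 24.3/30.6 = 0.7941

79.4%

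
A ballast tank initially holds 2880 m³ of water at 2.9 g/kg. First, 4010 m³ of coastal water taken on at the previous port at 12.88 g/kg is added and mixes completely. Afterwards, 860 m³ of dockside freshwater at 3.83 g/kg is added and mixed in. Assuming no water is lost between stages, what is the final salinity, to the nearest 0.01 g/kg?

8.17 g/kg

Mass of salt is conserved:
Initial salt = 2,880×2.9 = 8,352
After stage 1: salt = 8,352 + 4,010×12.88 = 60,000.8; volume = 6,890 m³; S = 8.708 g/kg
After stage 2: salt = 60,000.8 + 860×3.83 = 63,294.6; volume = 7,750 m³
S = 63,294.6 / 7,750 = 8.167 g/kg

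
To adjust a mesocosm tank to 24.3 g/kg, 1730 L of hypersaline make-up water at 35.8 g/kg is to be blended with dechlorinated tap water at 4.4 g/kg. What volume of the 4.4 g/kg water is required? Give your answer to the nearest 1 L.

Salt balance: 1,730×35.8 + V×4.4 = (1,730+V)×24.3
61,934 + 4.4V = 42,039 + 24.3V
19,895 = 19.9V
V = 999.75 L

1000 L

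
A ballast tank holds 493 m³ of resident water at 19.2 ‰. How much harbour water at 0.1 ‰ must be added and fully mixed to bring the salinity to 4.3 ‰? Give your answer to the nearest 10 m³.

Salt balance: 493×19.2 + V×0.1 = (493+V)×4.3
9,465.6 + 0.1V = 2,119.9 + 4.3V
7,345.7 = 4.2V
V = 1,748.98 m³

1750 m³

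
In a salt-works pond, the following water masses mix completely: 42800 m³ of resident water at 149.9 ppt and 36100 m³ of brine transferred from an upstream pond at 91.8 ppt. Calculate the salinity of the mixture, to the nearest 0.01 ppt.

Mass of salt is conserved:
salt = 42,800×149.9 + 36,100×91.8 = 6,415,720 + 3,313,980 = 9,729,700
volume = 42,800 + 36,100 = 78,900 m³
S = 9,729,700 / 78,900 = 123.3169 ppt

123.32 ppt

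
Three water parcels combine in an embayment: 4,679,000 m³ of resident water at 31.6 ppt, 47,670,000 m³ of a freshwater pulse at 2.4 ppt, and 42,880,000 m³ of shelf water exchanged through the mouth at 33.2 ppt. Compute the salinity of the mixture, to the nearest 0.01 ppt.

17.70 ppt

By conservation of dissolved salt,
salt = 4,679,000×31.6 + 47,670,000×2.4 + 42,880,000×33.2 = 147,856,400 + 114,408,000 + 1,423,616,000 = 1,685,880,400
volume = 4,679,000 + 47,670,000 + 42,880,000 = 95,229,000 m³
S = 1,685,880,400 / 95,229,000 = 17.7034 ppt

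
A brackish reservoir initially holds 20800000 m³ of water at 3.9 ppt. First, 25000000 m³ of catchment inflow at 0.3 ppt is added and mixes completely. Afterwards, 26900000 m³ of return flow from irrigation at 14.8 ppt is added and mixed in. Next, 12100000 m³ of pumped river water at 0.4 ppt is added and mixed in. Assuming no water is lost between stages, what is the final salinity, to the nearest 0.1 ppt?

5.8 ppt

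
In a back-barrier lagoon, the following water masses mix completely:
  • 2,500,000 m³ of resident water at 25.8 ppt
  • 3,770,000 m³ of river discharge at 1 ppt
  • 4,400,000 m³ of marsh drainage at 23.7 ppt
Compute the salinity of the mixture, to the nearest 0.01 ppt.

Total salt / total volume:
salt = 2,500,000×25.8 + 3,770,000×1 + 4,400,000×23.7 = 64,500,000 + 3,770,000 + 104,280,000 = 172,550,000
volume = 2,500,000 + 3,770,000 + 4,400,000 = 10,670,000 m³
S = 172,550,000 / 10,670,000 = 16.1715 ppt

16.17 ppt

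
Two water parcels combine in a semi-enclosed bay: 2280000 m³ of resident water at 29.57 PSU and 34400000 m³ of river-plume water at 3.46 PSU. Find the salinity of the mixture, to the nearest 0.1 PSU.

5.1 PSU

Mass of salt is conserved:
salt = 2,280,000×29.57 + 34,400,000×3.46 = 67,419,600 + 119,024,000 = 186,443,600
volume = 2,280,000 + 34,400,000 = 36,680,000 m³
S = 186,443,600 / 36,680,000 = 5.083 PSU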